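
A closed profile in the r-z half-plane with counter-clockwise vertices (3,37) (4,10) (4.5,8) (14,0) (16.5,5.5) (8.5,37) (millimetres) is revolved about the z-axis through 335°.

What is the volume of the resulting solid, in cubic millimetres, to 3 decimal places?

Profile (r,z), 6 vertices: (3,37) (4,10) (4.5,8) (14,0) (16.5,5.5) (8.5,37)
edge 0: (3,37)→(4,10)  cross = 3·10 − 4·37 = -118.0000; (r_i+r_j)·cross = 7·-118.0000 = -826.0000
edge 1: (4,10)→(4.5,8)  cross = 4·8 − 4.5·10 = -13.0000; (r_i+r_j)·cross = 8.5·-13.0000 = -110.5000
edge 2: (4.5,8)→(14,0)  cross = 4.5·0 − 14·8 = -112.0000; (r_i+r_j)·cross = 18.5·-112.0000 = -2072.0000
edge 3: (14,0)→(16.5,5.5)  cross = 14·5.5 − 16.5·0 = 77.0000; (r_i+r_j)·cross = 30.5·77.0000 = 2348.5000
edge 4: (16.5,5.5)→(8.5,37)  cross = 16.5·37 − 8.5·5.5 = 563.7500; (r_i+r_j)·cross = 25·563.7500 = 14093.7500
edge 5: (8.5,37)→(3,37)  cross = 8.5·37 − 3·37 = 203.5000; (r_i+r_j)·cross = 11.5·203.5000 = 2340.2500
Σcross = 601.2500 → A = |Σcross|/2 = 300.6250 mm²
Σ(r_i+r_j)·cross = 15774.0000 → first moment M = |Σ|/6 = 2629.0000
R_c = M/A = 2629.0000/300.6250 = 8.7451 mm
θ = 335° = 5.846853 rad
V = θ·R_c·A = 5.846853·8.7451·300.6250 = 15371.377 mm³

Volume = 15371.377 mm³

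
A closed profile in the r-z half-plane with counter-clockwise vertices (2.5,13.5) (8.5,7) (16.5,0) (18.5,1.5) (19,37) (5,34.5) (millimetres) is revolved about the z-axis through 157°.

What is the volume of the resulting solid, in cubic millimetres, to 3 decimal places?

Volume = 14915.813 mm³

Profile (r,z), 6 vertices: (2.5,13.5) (8.5,7) (16.5,0) (18.5,1.5) (19,37) (5,34.5)
edge 0: (2.5,13.5)→(8.5,7)  cross = 2.5·7 − 8.5·13.5 = -97.2500; (r_i+r_j)·cross = 11·-97.2500 = -1069.7500
edge 1: (8.5,7)→(16.5,0)  cross = 8.5·0 − 16.5·7 = -115.5000; (r_i+r_j)·cross = 25·-115.5000 = -2887.5000
edge 2: (16.5,0)→(18.5,1.5)  cross = 16.5·1.5 − 18.5·0 = 24.7500; (r_i+r_j)·cross = 35·24.7500 = 866.2500
edge 3: (18.5,1.5)→(19,37)  cross = 18.5·37 − 19·1.5 = 656.0000; (r_i+r_j)·cross = 37.5·656.0000 = 24600.0000
edge 4: (19,37)→(5,34.5)  cross = 19·34.5 − 5·37 = 470.5000; (r_i+r_j)·cross = 24·470.5000 = 11292.0000
edge 5: (5,34.5)→(2.5,13.5)  cross = 5·13.5 − 2.5·34.5 = -18.7500; (r_i+r_j)·cross = 7.5·-18.7500 = -140.6250
Σcross = 919.7500 → A = |Σcross|/2 = 459.8750 mm²
Σ(r_i+r_j)·cross = 32660.3750 → first moment M = |Σ|/6 = 5443.3958
R_c = M/A = 5443.3958/459.8750 = 11.8367 mm
θ = 157° = 2.740167 rad
V = θ·R_c·A = 2.740167·11.8367·459.8750 = 14915.813 mm³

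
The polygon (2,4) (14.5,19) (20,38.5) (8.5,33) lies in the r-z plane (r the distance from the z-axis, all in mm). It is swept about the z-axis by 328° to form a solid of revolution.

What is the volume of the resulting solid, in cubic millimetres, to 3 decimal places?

Volume = 14280.214 mm³

Profile (r,z), 4 vertices: (2,4) (14.5,19) (20,38.5) (8.5,33)
edge 0: (2,4)→(14.5,19)  cross = 2·19 − 14.5·4 = -20.0000; (r_i+r_j)·cross = 16.5·-20.0000 = -330.0000
edge 1: (14.5,19)→(20,38.5)  cross = 14.5·38.5 − 20·19 = 178.2500; (r_i+r_j)·cross = 34.5·178.2500 = 6149.6250
edge 2: (20,38.5)→(8.5,33)  cross = 20·33 − 8.5·38.5 = 332.7500; (r_i+r_j)·cross = 28.5·332.7500 = 9483.3750
edge 3: (8.5,33)→(2,4)  cross = 8.5·4 − 2·33 = -32.0000; (r_i+r_j)·cross = 10.5·-32.0000 = -336.0000
Σcross = 459.0000 → A = |Σcross|/2 = 229.5000 mm²
Σ(r_i+r_j)·cross = 14967.0000 → first moment M = |Σ|/6 = 2494.5000
R_c = M/A = 2494.5000/229.5000 = 10.8693 mm
θ = 328° = 5.724680 rad
V = θ·R_c·A = 5.724680·10.8693·229.5000 = 14280.214 mm³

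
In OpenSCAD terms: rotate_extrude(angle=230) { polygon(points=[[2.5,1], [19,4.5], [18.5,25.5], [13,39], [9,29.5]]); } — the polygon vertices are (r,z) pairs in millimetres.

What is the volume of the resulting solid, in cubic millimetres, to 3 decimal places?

Profile (r,z), 5 vertices: (2.5,1) (19,4.5) (18.5,25.5) (13,39) (9,29.5)
edge 0: (2.5,1)→(19,4.5)  cross = 2.5·4.5 − 19·1 = -7.7500; (r_i+r_j)·cross = 21.5·-7.7500 = -166.6250
edge 1: (19,4.5)→(18.5,25.5)  cross = 19·25.5 − 18.5·4.5 = 401.2500; (r_i+r_j)·cross = 37.5·401.2500 = 15046.8750
edge 2: (18.5,25.5)→(13,39)  cross = 18.5·39 − 13·25.5 = 390.0000; (r_i+r_j)·cross = 31.5·390.0000 = 12285.0000
edge 3: (13,39)→(9,29.5)  cross = 13·29.5 − 9·39 = 32.5000; (r_i+r_j)·cross = 22·32.5000 = 715.0000
edge 4: (9,29.5)→(2.5,1)  cross = 9·1 − 2.5·29.5 = -64.7500; (r_i+r_j)·cross = 11.5·-64.7500 = -744.6250
Σcross = 751.2500 → A = |Σcross|/2 = 375.6250 mm²
Σ(r_i+r_j)·cross = 27135.6250 → first moment M = |Σ|/6 = 4522.6042
R_c = M/A = 4522.6042/375.6250 = 12.0402 mm
θ = 230° = 4.014257 rad
V = θ·R_c·A = 4.014257·12.0402·375.6250 = 18154.897 mm³

Volume = 18154.897 mm³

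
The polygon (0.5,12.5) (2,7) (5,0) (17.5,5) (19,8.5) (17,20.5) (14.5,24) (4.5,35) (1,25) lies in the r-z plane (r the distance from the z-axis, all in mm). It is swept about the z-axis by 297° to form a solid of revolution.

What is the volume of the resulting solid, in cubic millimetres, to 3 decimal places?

Profile (r,z), 9 vertices: (0.5,12.5) (2,7) (5,0) (17.5,5) (19,8.5) (17,20.5) (14.5,24) (4.5,35) (1,25)
edge 0: (0.5,12.5)→(2,7)  cross = 0.5·7 − 2·12.5 = -21.5000; (r_i+r_j)·cross = 2.5·-21.5000 = -53.7500
edge 1: (2,7)→(5,0)  cross = 2·0 − 5·7 = -35.0000; (r_i+r_j)·cross = 7·-35.0000 = -245.0000
edge 2: (5,0)→(17.5,5)  cross = 5·5 − 17.5·0 = 25.0000; (r_i+r_j)·cross = 22.5·25.0000 = 562.5000
edge 3: (17.5,5)→(19,8.5)  cross = 17.5·8.5 − 19·5 = 53.7500; (r_i+r_j)·cross = 36.5·53.7500 = 1961.8750
edge 4: (19,8.5)→(17,20.5)  cross = 19·20.5 − 17·8.5 = 245.0000; (r_i+r_j)·cross = 36·245.0000 = 8820.0000
edge 5: (17,20.5)→(14.5,24)  cross = 17·24 − 14.5·20.5 = 110.7500; (r_i+r_j)·cross = 31.5·110.7500 = 3488.6250
edge 6: (14.5,24)→(4.5,35)  cross = 14.5·35 − 4.5·24 = 399.5000; (r_i+r_j)·cross = 19·399.5000 = 7590.5000
edge 7: (4.5,35)→(1,25)  cross = 4.5·25 − 1·35 = 77.5000; (r_i+r_j)·cross = 5.5·77.5000 = 426.2500
edge 8: (1,25)→(0.5,12.5)  cross = 1·12.5 − 0.5·25 = 0.0000; (r_i+r_j)·cross = 1.5·0.0000 = 0.0000
Σcross = 855.0000 → A = |Σcross|/2 = 427.5000 mm²
Σ(r_i+r_j)·cross = 22551.0000 → first moment M = |Σ|/6 = 3758.5000
R_c = M/A = 3758.5000/427.5000 = 8.7918 mm
θ = 297° = 5.183628 rad
V = θ·R_c·A = 5.183628·8.7918·427.5000 = 19482.665 mm³

Volume = 19482.665 mm³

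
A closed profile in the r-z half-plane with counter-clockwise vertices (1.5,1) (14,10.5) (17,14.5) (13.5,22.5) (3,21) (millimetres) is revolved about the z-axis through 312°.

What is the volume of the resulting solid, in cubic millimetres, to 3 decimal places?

Volume = 9001.518 mm³

Profile (r,z), 5 vertices: (1.5,1) (14,10.5) (17,14.5) (13.5,22.5) (3,21)
edge 0: (1.5,1)→(14,10.5)  cross = 1.5·10.5 − 14·1 = 1.7500; (r_i+r_j)·cross = 15.5·1.7500 = 27.1250
edge 1: (14,10.5)→(17,14.5)  cross = 14·14.5 − 17·10.5 = 24.5000; (r_i+r_j)·cross = 31·24.5000 = 759.5000
edge 2: (17,14.5)→(13.5,22.5)  cross = 17·22.5 − 13.5·14.5 = 186.7500; (r_i+r_j)·cross = 30.5·186.7500 = 5695.8750
edge 3: (13.5,22.5)→(3,21)  cross = 13.5·21 − 3·22.5 = 216.0000; (r_i+r_j)·cross = 16.5·216.0000 = 3564.0000
edge 4: (3,21)→(1.5,1)  cross = 3·1 − 1.5·21 = -28.5000; (r_i+r_j)·cross = 4.5·-28.5000 = -128.2500
Σcross = 400.5000 → A = |Σcross|/2 = 200.2500 mm²
Σ(r_i+r_j)·cross = 9918.2500 → first moment M = |Σ|/6 = 1653.0417
R_c = M/A = 1653.0417/200.2500 = 8.2549 mm
θ = 312° = 5.445427 rad
V = θ·R_c·A = 5.445427·8.2549·200.2500 = 9001.518 mm³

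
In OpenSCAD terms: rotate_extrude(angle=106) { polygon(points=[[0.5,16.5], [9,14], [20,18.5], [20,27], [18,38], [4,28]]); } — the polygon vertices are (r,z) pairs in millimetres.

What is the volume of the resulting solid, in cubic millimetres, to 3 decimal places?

Profile (r,z), 6 vertices: (0.5,16.5) (9,14) (20,18.5) (20,27) (18,38) (4,28)
edge 0: (0.5,16.5)→(9,14)  cross = 0.5·14 − 9·16.5 = -141.5000; (r_i+r_j)·cross = 9.5·-141.5000 = -1344.2500
edge 1: (9,14)→(20,18.5)  cross = 9·18.5 − 20·14 = -113.5000; (r_i+r_j)·cross = 29·-113.5000 = -3291.5000
edge 2: (20,18.5)→(20,27)  cross = 20·27 − 20·18.5 = 170.0000; (r_i+r_j)·cross = 40·170.0000 = 6800.0000
edge 3: (20,27)→(18,38)  cross = 20·38 − 18·27 = 274.0000; (r_i+r_j)·cross = 38·274.0000 = 10412.0000
edge 4: (18,38)→(4,28)  cross = 18·28 − 4·38 = 352.0000; (r_i+r_j)·cross = 22·352.0000 = 7744.0000
edge 5: (4,28)→(0.5,16.5)  cross = 4·16.5 − 0.5·28 = 52.0000; (r_i+r_j)·cross = 4.5·52.0000 = 234.0000
Σcross = 593.0000 → A = |Σcross|/2 = 296.5000 mm²
Σ(r_i+r_j)·cross = 20554.2500 → first moment M = |Σ|/6 = 3425.7083
R_c = M/A = 3425.7083/296.5000 = 11.5538 mm
θ = 106° = 1.850049 rad
V = θ·R_c·A = 1.850049·11.5538·296.5000 = 6337.728 mm³

Volume = 6337.728 mm³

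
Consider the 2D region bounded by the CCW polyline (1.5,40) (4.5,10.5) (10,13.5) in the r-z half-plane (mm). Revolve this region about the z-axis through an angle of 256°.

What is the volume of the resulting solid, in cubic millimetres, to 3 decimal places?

Volume = 2040.406 mm³

Profile (r,z), 3 vertices: (1.5,40) (4.5,10.5) (10,13.5)
edge 0: (1.5,40)→(4.5,10.5)  cross = 1.5·10.5 − 4.5·40 = -164.2500; (r_i+r_j)·cross = 6·-164.2500 = -985.5000
edge 1: (4.5,10.5)→(10,13.5)  cross = 4.5·13.5 − 10·10.5 = -44.2500; (r_i+r_j)·cross = 14.5·-44.2500 = -641.6250
edge 2: (10,13.5)→(1.5,40)  cross = 10·40 − 1.5·13.5 = 379.7500; (r_i+r_j)·cross = 11.5·379.7500 = 4367.1250
Σcross = 171.2500 → A = |Σcross|/2 = 85.6250 mm²
Σ(r_i+r_j)·cross = 2740.0000 → first moment M = |Σ|/6 = 456.6667
R_c = M/A = 456.6667/85.6250 = 5.3333 mm
θ = 256° = 4.468043 rad
V = θ·R_c·A = 4.468043·5.3333·85.6250 = 2040.406 mm³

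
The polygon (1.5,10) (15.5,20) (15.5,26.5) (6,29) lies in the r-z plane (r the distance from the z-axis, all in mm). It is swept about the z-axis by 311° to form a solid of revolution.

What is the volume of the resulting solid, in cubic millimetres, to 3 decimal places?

Volume = 6665.326 mm³

Profile (r,z), 4 vertices: (1.5,10) (15.5,20) (15.5,26.5) (6,29)
edge 0: (1.5,10)→(15.5,20)  cross = 1.5·20 − 15.5·10 = -125.0000; (r_i+r_j)·cross = 17·-125.0000 = -2125.0000
edge 1: (15.5,20)→(15.5,26.5)  cross = 15.5·26.5 − 15.5·20 = 100.7500; (r_i+r_j)·cross = 31·100.7500 = 3123.2500
edge 2: (15.5,26.5)→(6,29)  cross = 15.5·29 − 6·26.5 = 290.5000; (r_i+r_j)·cross = 21.5·290.5000 = 6245.7500
edge 3: (6,29)→(1.5,10)  cross = 6·10 − 1.5·29 = 16.5000; (r_i+r_j)·cross = 7.5·16.5000 = 123.7500
Σcross = 282.7500 → A = |Σcross|/2 = 141.3750 mm²
Σ(r_i+r_j)·cross = 7367.7500 → first moment M = |Σ|/6 = 1227.9583
R_c = M/A = 1227.9583/141.3750 = 8.6858 mm
θ = 311° = 5.427974 rad
V = θ·R_c·A = 5.427974·8.6858·141.3750 = 6665.326 mm³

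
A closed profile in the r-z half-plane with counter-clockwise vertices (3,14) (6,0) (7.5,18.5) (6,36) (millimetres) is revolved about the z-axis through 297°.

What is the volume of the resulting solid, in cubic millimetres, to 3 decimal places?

Volume = 2309.306 mm³

Profile (r,z), 4 vertices: (3,14) (6,0) (7.5,18.5) (6,36)
edge 0: (3,14)→(6,0)  cross = 3·0 − 6·14 = -84.0000; (r_i+r_j)·cross = 9·-84.0000 = -756.0000
edge 1: (6,0)→(7.5,18.5)  cross = 6·18.5 − 7.5·0 = 111.0000; (r_i+r_j)·cross = 13.5·111.0000 = 1498.5000
edge 2: (7.5,18.5)→(6,36)  cross = 7.5·36 − 6·18.5 = 159.0000; (r_i+r_j)·cross = 13.5·159.0000 = 2146.5000
edge 3: (6,36)→(3,14)  cross = 6·14 − 3·36 = -24.0000; (r_i+r_j)·cross = 9·-24.0000 = -216.0000
Σcross = 162.0000 → A = |Σcross|/2 = 81.0000 mm²
Σ(r_i+r_j)·cross = 2673.0000 → first moment M = |Σ|/6 = 445.5000
R_c = M/A = 445.5000/81.0000 = 5.5000 mm
θ = 297° = 5.183628 rad
V = θ·R_c·A = 5.183628·5.5000·81.0000 = 2309.306 mm³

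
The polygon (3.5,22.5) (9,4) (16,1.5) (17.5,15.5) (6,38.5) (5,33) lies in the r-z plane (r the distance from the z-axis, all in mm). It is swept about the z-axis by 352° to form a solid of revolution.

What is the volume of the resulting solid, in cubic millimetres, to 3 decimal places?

Volume = 17911.034 mm³

Profile (r,z), 6 vertices: (3.5,22.5) (9,4) (16,1.5) (17.5,15.5) (6,38.5) (5,33)
edge 0: (3.5,22.5)→(9,4)  cross = 3.5·4 − 9·22.5 = -188.5000; (r_i+r_j)·cross = 12.5·-188.5000 = -2356.2500
edge 1: (9,4)→(16,1.5)  cross = 9·1.5 − 16·4 = -50.5000; (r_i+r_j)·cross = 25·-50.5000 = -1262.5000
edge 2: (16,1.5)→(17.5,15.5)  cross = 16·15.5 − 17.5·1.5 = 221.7500; (r_i+r_j)·cross = 33.5·221.7500 = 7428.6250
edge 3: (17.5,15.5)→(6,38.5)  cross = 17.5·38.5 − 6·15.5 = 580.7500; (r_i+r_j)·cross = 23.5·580.7500 = 13647.6250
edge 4: (6,38.5)→(5,33)  cross = 6·33 − 5·38.5 = 5.5000; (r_i+r_j)·cross = 11·5.5000 = 60.5000
edge 5: (5,33)→(3.5,22.5)  cross = 5·22.5 − 3.5·33 = -3.0000; (r_i+r_j)·cross = 8.5·-3.0000 = -25.5000
Σcross = 566.0000 → A = |Σcross|/2 = 283.0000 mm²
Σ(r_i+r_j)·cross = 17492.5000 → first moment M = |Σ|/6 = 2915.4167
R_c = M/A = 2915.4167/283.0000 = 10.3018 mm
θ = 352° = 6.143559 rad
V = θ·R_c·A = 6.143559·10.3018·283.0000 = 17911.034 mm³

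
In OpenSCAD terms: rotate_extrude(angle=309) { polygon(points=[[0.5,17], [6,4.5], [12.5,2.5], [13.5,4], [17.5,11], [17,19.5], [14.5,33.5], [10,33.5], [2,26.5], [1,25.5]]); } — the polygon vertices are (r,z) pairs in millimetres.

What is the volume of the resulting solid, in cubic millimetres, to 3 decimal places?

Volume = 19727.841 mm³

Profile (r,z), 10 vertices: (0.5,17) (6,4.5) (12.5,2.5) (13.5,4) (17.5,11) (17,19.5) (14.5,33.5) (10,33.5) (2,26.5) (1,25.5)
edge 0: (0.5,17)→(6,4.5)  cross = 0.5·4.5 − 6·17 = -99.7500; (r_i+r_j)·cross = 6.5·-99.7500 = -648.3750
edge 1: (6,4.5)→(12.5,2.5)  cross = 6·2.5 − 12.5·4.5 = -41.2500; (r_i+r_j)·cross = 18.5·-41.2500 = -763.1250
edge 2: (12.5,2.5)→(13.5,4)  cross = 12.5·4 − 13.5·2.5 = 16.2500; (r_i+r_j)·cross = 26·16.2500 = 422.5000
edge 3: (13.5,4)→(17.5,11)  cross = 13.5·11 − 17.5·4 = 78.5000; (r_i+r_j)·cross = 31·78.5000 = 2433.5000
edge 4: (17.5,11)→(17,19.5)  cross = 17.5·19.5 − 17·11 = 154.2500; (r_i+r_j)·cross = 34.5·154.2500 = 5321.6250
edge 5: (17,19.5)→(14.5,33.5)  cross = 17·33.5 − 14.5·19.5 = 286.7500; (r_i+r_j)·cross = 31.5·286.7500 = 9032.6250
edge 6: (14.5,33.5)→(10,33.5)  cross = 14.5·33.5 − 10·33.5 = 150.7500; (r_i+r_j)·cross = 24.5·150.7500 = 3693.3750
edge 7: (10,33.5)→(2,26.5)  cross = 10·26.5 − 2·33.5 = 198.0000; (r_i+r_j)·cross = 12·198.0000 = 2376.0000
edge 8: (2,26.5)→(1,25.5)  cross = 2·25.5 − 1·26.5 = 24.5000; (r_i+r_j)·cross = 3·24.5000 = 73.5000
edge 9: (1,25.5)→(0.5,17)  cross = 1·17 − 0.5·25.5 = 4.2500; (r_i+r_j)·cross = 1.5·4.2500 = 6.3750
Σcross = 772.2500 → A = |Σcross|/2 = 386.1250 mm²
Σ(r_i+r_j)·cross = 21948.0000 → first moment M = |Σ|/6 = 3658.0000
R_c = M/A = 3658.0000/386.1250 = 9.4736 mm
θ = 309° = 5.393067 rad
V = θ·R_c·A = 5.393067·9.4736·386.1250 = 19727.841 mm³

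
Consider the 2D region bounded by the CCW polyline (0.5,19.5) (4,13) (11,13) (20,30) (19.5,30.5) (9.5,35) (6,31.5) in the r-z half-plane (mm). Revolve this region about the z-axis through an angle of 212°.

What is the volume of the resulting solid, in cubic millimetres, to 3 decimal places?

Volume = 9189.810 mm³

Profile (r,z), 7 vertices: (0.5,19.5) (4,13) (11,13) (20,30) (19.5,30.5) (9.5,35) (6,31.5)
edge 0: (0.5,19.5)→(4,13)  cross = 0.5·13 − 4·19.5 = -71.5000; (r_i+r_j)·cross = 4.5·-71.5000 = -321.7500
edge 1: (4,13)→(11,13)  cross = 4·13 − 11·13 = -91.0000; (r_i+r_j)·cross = 15·-91.0000 = -1365.0000
edge 2: (11,13)→(20,30)  cross = 11·30 − 20·13 = 70.0000; (r_i+r_j)·cross = 31·70.0000 = 2170.0000
edge 3: (20,30)→(19.5,30.5)  cross = 20·30.5 − 19.5·30 = 25.0000; (r_i+r_j)·cross = 39.5·25.0000 = 987.5000
edge 4: (19.5,30.5)→(9.5,35)  cross = 19.5·35 − 9.5·30.5 = 392.7500; (r_i+r_j)·cross = 29·392.7500 = 11389.7500
edge 5: (9.5,35)→(6,31.5)  cross = 9.5·31.5 − 6·35 = 89.2500; (r_i+r_j)·cross = 15.5·89.2500 = 1383.3750
edge 6: (6,31.5)→(0.5,19.5)  cross = 6·19.5 − 0.5·31.5 = 101.2500; (r_i+r_j)·cross = 6.5·101.2500 = 658.1250
Σcross = 515.7500 → A = |Σcross|/2 = 257.8750 mm²
Σ(r_i+r_j)·cross = 14902.0000 → first moment M = |Σ|/6 = 2483.6667
R_c = M/A = 2483.6667/257.8750 = 9.6313 mm
θ = 212° = 3.700098 rad
V = θ·R_c·A = 3.700098·9.6313·257.8750 = 9189.810 mm³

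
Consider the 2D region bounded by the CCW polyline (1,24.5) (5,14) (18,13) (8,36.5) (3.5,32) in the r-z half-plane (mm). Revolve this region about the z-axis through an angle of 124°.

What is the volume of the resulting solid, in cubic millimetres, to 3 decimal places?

Volume = 4019.205 mm³

Profile (r,z), 5 vertices: (1,24.5) (5,14) (18,13) (8,36.5) (3.5,32)
edge 0: (1,24.5)→(5,14)  cross = 1·14 − 5·24.5 = -108.5000; (r_i+r_j)·cross = 6·-108.5000 = -651.0000
edge 1: (5,14)→(18,13)  cross = 5·13 − 18·14 = -187.0000; (r_i+r_j)·cross = 23·-187.0000 = -4301.0000
edge 2: (18,13)→(8,36.5)  cross = 18·36.5 − 8·13 = 553.0000; (r_i+r_j)·cross = 26·553.0000 = 14378.0000
edge 3: (8,36.5)→(3.5,32)  cross = 8·32 − 3.5·36.5 = 128.2500; (r_i+r_j)·cross = 11.5·128.2500 = 1474.8750
edge 4: (3.5,32)→(1,24.5)  cross = 3.5·24.5 − 1·32 = 53.7500; (r_i+r_j)·cross = 4.5·53.7500 = 241.8750
Σcross = 439.5000 → A = |Σcross|/2 = 219.7500 mm²
Σ(r_i+r_j)·cross = 11142.7500 → first moment M = |Σ|/6 = 1857.1250
R_c = M/A = 1857.1250/219.7500 = 8.4511 mm
θ = 124° = 2.164208 rad
V = θ·R_c·A = 2.164208·8.4511·219.7500 = 4019.205 mm³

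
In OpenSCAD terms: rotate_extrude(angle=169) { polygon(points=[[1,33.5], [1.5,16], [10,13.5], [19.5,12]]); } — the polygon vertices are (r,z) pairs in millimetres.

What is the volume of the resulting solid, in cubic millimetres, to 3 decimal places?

Volume = 3552.801 mm³

Profile (r,z), 4 vertices: (1,33.5) (1.5,16) (10,13.5) (19.5,12)
edge 0: (1,33.5)→(1.5,16)  cross = 1·16 − 1.5·33.5 = -34.2500; (r_i+r_j)·cross = 2.5·-34.2500 = -85.6250
edge 1: (1.5,16)→(10,13.5)  cross = 1.5·13.5 − 10·16 = -139.7500; (r_i+r_j)·cross = 11.5·-139.7500 = -1607.1250
edge 2: (10,13.5)→(19.5,12)  cross = 10·12 − 19.5·13.5 = -143.2500; (r_i+r_j)·cross = 29.5·-143.2500 = -4225.8750
edge 3: (19.5,12)→(1,33.5)  cross = 19.5·33.5 − 1·12 = 641.2500; (r_i+r_j)·cross = 20.5·641.2500 = 13145.6250
Σcross = 324.0000 → A = |Σcross|/2 = 162.0000 mm²
Σ(r_i+r_j)·cross = 7227.0000 → first moment M = |Σ|/6 = 1204.5000
R_c = M/A = 1204.5000/162.0000 = 7.4352 mm
θ = 169° = 2.949606 rad
V = θ·R_c·A = 2.949606·7.4352·162.0000 = 3552.801 mm³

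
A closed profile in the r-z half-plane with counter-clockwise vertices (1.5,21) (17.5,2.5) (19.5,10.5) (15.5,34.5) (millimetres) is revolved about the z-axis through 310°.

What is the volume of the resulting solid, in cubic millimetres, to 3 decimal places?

Volume = 18564.849 mm³

Profile (r,z), 4 vertices: (1.5,21) (17.5,2.5) (19.5,10.5) (15.5,34.5)
edge 0: (1.5,21)→(17.5,2.5)  cross = 1.5·2.5 − 17.5·21 = -363.7500; (r_i+r_j)·cross = 19·-363.7500 = -6911.2500
edge 1: (17.5,2.5)→(19.5,10.5)  cross = 17.5·10.5 − 19.5·2.5 = 135.0000; (r_i+r_j)·cross = 37·135.0000 = 4995.0000
edge 2: (19.5,10.5)→(15.5,34.5)  cross = 19.5·34.5 − 15.5·10.5 = 510.0000; (r_i+r_j)·cross = 35·510.0000 = 17850.0000
edge 3: (15.5,34.5)→(1.5,21)  cross = 15.5·21 − 1.5·34.5 = 273.7500; (r_i+r_j)·cross = 17·273.7500 = 4653.7500
Σcross = 555.0000 → A = |Σcross|/2 = 277.5000 mm²
Σ(r_i+r_j)·cross = 20587.5000 → first moment M = |Σ|/6 = 3431.2500
R_c = M/A = 3431.2500/277.5000 = 12.3649 mm
θ = 310° = 5.410521 rad
V = θ·R_c·A = 5.410521·12.3649·277.5000 = 18564.849 mm³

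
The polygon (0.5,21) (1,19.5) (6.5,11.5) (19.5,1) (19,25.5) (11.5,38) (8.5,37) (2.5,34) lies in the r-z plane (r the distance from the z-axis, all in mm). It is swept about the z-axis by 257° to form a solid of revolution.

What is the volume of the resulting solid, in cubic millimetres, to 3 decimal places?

Volume = 21877.821 mm³

Profile (r,z), 8 vertices: (0.5,21) (1,19.5) (6.5,11.5) (19.5,1) (19,25.5) (11.5,38) (8.5,37) (2.5,34)
edge 0: (0.5,21)→(1,19.5)  cross = 0.5·19.5 − 1·21 = -11.2500; (r_i+r_j)·cross = 1.5·-11.2500 = -16.8750
edge 1: (1,19.5)→(6.5,11.5)  cross = 1·11.5 − 6.5·19.5 = -115.2500; (r_i+r_j)·cross = 7.5·-115.2500 = -864.3750
edge 2: (6.5,11.5)→(19.5,1)  cross = 6.5·1 − 19.5·11.5 = -217.7500; (r_i+r_j)·cross = 26·-217.7500 = -5661.5000
edge 3: (19.5,1)→(19,25.5)  cross = 19.5·25.5 − 19·1 = 478.2500; (r_i+r_j)·cross = 38.5·478.2500 = 18412.6250
edge 4: (19,25.5)→(11.5,38)  cross = 19·38 − 11.5·25.5 = 428.7500; (r_i+r_j)·cross = 30.5·428.7500 = 13076.8750
edge 5: (11.5,38)→(8.5,37)  cross = 11.5·37 − 8.5·38 = 102.5000; (r_i+r_j)·cross = 20·102.5000 = 2050.0000
edge 6: (8.5,37)→(2.5,34)  cross = 8.5·34 − 2.5·37 = 196.5000; (r_i+r_j)·cross = 11·196.5000 = 2161.5000
edge 7: (2.5,34)→(0.5,21)  cross = 2.5·21 − 0.5·34 = 35.5000; (r_i+r_j)·cross = 3·35.5000 = 106.5000
Σcross = 897.2500 → A = |Σcross|/2 = 448.6250 mm²
Σ(r_i+r_j)·cross = 29264.7500 → first moment M = |Σ|/6 = 4877.4583
R_c = M/A = 4877.4583/448.6250 = 10.8720 mm
θ = 257° = 4.485496 rad
V = θ·R_c·A = 4.485496·10.8720·448.6250 = 21877.821 mm³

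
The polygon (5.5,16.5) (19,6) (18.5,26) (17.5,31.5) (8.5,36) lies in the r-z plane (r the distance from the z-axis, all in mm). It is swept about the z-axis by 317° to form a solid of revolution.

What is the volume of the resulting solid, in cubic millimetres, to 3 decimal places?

Volume = 19087.102 mm³

Profile (r,z), 5 vertices: (5.5,16.5) (19,6) (18.5,26) (17.5,31.5) (8.5,36)
edge 0: (5.5,16.5)→(19,6)  cross = 5.5·6 − 19·16.5 = -280.5000; (r_i+r_j)·cross = 24.5·-280.5000 = -6872.2500
edge 1: (19,6)→(18.5,26)  cross = 19·26 − 18.5·6 = 383.0000; (r_i+r_j)·cross = 37.5·383.0000 = 14362.5000
edge 2: (18.5,26)→(17.5,31.5)  cross = 18.5·31.5 − 17.5·26 = 127.7500; (r_i+r_j)·cross = 36·127.7500 = 4599.0000
edge 3: (17.5,31.5)→(8.5,36)  cross = 17.5·36 − 8.5·31.5 = 362.2500; (r_i+r_j)·cross = 26·362.2500 = 9418.5000
edge 4: (8.5,36)→(5.5,16.5)  cross = 8.5·16.5 − 5.5·36 = -57.7500; (r_i+r_j)·cross = 14·-57.7500 = -808.5000
Σcross = 534.7500 → A = |Σcross|/2 = 267.3750 mm²
Σ(r_i+r_j)·cross = 20699.2500 → first moment M = |Σ|/6 = 3449.8750
R_c = M/A = 3449.8750/267.3750 = 12.9028 mm
θ = 317° = 5.532694 rad
V = θ·R_c·A = 5.532694·12.9028·267.3750 = 19087.102 mm³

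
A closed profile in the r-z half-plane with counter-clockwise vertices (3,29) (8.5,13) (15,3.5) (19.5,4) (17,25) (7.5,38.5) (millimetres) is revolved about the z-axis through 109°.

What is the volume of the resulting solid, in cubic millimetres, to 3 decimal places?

Profile (r,z), 6 vertices: (3,29) (8.5,13) (15,3.5) (19.5,4) (17,25) (7.5,38.5)
edge 0: (3,29)→(8.5,13)  cross = 3·13 − 8.5·29 = -207.5000; (r_i+r_j)·cross = 11.5·-207.5000 = -2386.2500
edge 1: (8.5,13)→(15,3.5)  cross = 8.5·3.5 − 15·13 = -165.2500; (r_i+r_j)·cross = 23.5·-165.2500 = -3883.3750
edge 2: (15,3.5)→(19.5,4)  cross = 15·4 − 19.5·3.5 = -8.2500; (r_i+r_j)·cross = 34.5·-8.2500 = -284.6250
edge 3: (19.5,4)→(17,25)  cross = 19.5·25 − 17·4 = 419.5000; (r_i+r_j)·cross = 36.5·419.5000 = 15311.7500
edge 4: (17,25)→(7.5,38.5)  cross = 17·38.5 − 7.5·25 = 467.0000; (r_i+r_j)·cross = 24.5·467.0000 = 11441.5000
edge 5: (7.5,38.5)→(3,29)  cross = 7.5·29 − 3·38.5 = 102.0000; (r_i+r_j)·cross = 10.5·102.0000 = 1071.0000
Σcross = 607.5000 → A = |Σcross|/2 = 303.7500 mm²
Σ(r_i+r_j)·cross = 21270.0000 → first moment M = |Σ|/6 = 3545.0000
R_c = M/A = 3545.0000/303.7500 = 11.6708 mm
θ = 109° = 1.902409 rad
V = θ·R_c·A = 1.902409·11.6708·303.7500 = 6744.039 mm³

Volume = 6744.039 mm³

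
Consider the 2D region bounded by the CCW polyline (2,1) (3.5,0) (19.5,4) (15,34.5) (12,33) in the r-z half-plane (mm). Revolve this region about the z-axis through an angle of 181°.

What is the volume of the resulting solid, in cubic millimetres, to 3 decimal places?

Profile (r,z), 5 vertices: (2,1) (3.5,0) (19.5,4) (15,34.5) (12,33)
edge 0: (2,1)→(3.5,0)  cross = 2·0 − 3.5·1 = -3.5000; (r_i+r_j)·cross = 5.5·-3.5000 = -19.2500
edge 1: (3.5,0)→(19.5,4)  cross = 3.5·4 − 19.5·0 = 14.0000; (r_i+r_j)·cross = 23·14.0000 = 322.0000
edge 2: (19.5,4)→(15,34.5)  cross = 19.5·34.5 − 15·4 = 612.7500; (r_i+r_j)·cross = 34.5·612.7500 = 21139.8750
edge 3: (15,34.5)→(12,33)  cross = 15·33 − 12·34.5 = 81.0000; (r_i+r_j)·cross = 27·81.0000 = 2187.0000
edge 4: (12,33)→(2,1)  cross = 12·1 − 2·33 = -54.0000; (r_i+r_j)·cross = 14·-54.0000 = -756.0000
Σcross = 650.2500 → A = |Σcross|/2 = 325.1250 mm²
Σ(r_i+r_j)·cross = 22873.6250 → first moment M = |Σ|/6 = 3812.2708
R_c = M/A = 3812.2708/325.1250 = 11.7256 mm
θ = 181° = 3.159046 rad
V = θ·R_c·A = 3.159046·11.7256·325.1250 = 12043.139 mm³

Volume = 12043.139 mm³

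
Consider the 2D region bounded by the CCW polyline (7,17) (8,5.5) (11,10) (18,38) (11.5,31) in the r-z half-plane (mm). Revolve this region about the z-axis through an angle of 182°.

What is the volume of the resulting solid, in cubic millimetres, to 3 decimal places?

Volume = 4755.087 mm³

Profile (r,z), 5 vertices: (7,17) (8,5.5) (11,10) (18,38) (11.5,31)
edge 0: (7,17)→(8,5.5)  cross = 7·5.5 − 8·17 = -97.5000; (r_i+r_j)·cross = 15·-97.5000 = -1462.5000
edge 1: (8,5.5)→(11,10)  cross = 8·10 − 11·5.5 = 19.5000; (r_i+r_j)·cross = 19·19.5000 = 370.5000
edge 2: (11,10)→(18,38)  cross = 11·38 − 18·10 = 238.0000; (r_i+r_j)·cross = 29·238.0000 = 6902.0000
edge 3: (18,38)→(11.5,31)  cross = 18·31 − 11.5·38 = 121.0000; (r_i+r_j)·cross = 29.5·121.0000 = 3569.5000
edge 4: (11.5,31)→(7,17)  cross = 11.5·17 − 7·31 = -21.5000; (r_i+r_j)·cross = 18.5·-21.5000 = -397.7500
Σcross = 259.5000 → A = |Σcross|/2 = 129.7500 mm²
Σ(r_i+r_j)·cross = 8981.7500 → first moment M = |Σ|/6 = 1496.9583
R_c = M/A = 1496.9583/129.7500 = 11.5373 mm
θ = 182° = 3.176499 rad
V = θ·R_c·A = 3.176499·11.5373·129.7500 = 4755.087 mm³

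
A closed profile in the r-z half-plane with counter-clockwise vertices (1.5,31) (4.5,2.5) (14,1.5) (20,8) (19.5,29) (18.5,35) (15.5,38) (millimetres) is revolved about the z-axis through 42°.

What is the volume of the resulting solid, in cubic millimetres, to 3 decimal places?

Profile (r,z), 7 vertices: (1.5,31) (4.5,2.5) (14,1.5) (20,8) (19.5,29) (18.5,35) (15.5,38)
edge 0: (1.5,31)→(4.5,2.5)  cross = 1.5·2.5 − 4.5·31 = -135.7500; (r_i+r_j)·cross = 6·-135.7500 = -814.5000
edge 1: (4.5,2.5)→(14,1.5)  cross = 4.5·1.5 − 14·2.5 = -28.2500; (r_i+r_j)·cross = 18.5·-28.2500 = -522.6250
edge 2: (14,1.5)→(20,8)  cross = 14·8 − 20·1.5 = 82.0000; (r_i+r_j)·cross = 34·82.0000 = 2788.0000
edge 3: (20,8)→(19.5,29)  cross = 20·29 − 19.5·8 = 424.0000; (r_i+r_j)·cross = 39.5·424.0000 = 16748.0000
edge 4: (19.5,29)→(18.5,35)  cross = 19.5·35 − 18.5·29 = 146.0000; (r_i+r_j)·cross = 38·146.0000 = 5548.0000
edge 5: (18.5,35)→(15.5,38)  cross = 18.5·38 − 15.5·35 = 160.5000; (r_i+r_j)·cross = 34·160.5000 = 5457.0000
edge 6: (15.5,38)→(1.5,31)  cross = 15.5·31 − 1.5·38 = 423.5000; (r_i+r_j)·cross = 17·423.5000 = 7199.5000
Σcross = 1072.0000 → A = |Σcross|/2 = 536.0000 mm²
Σ(r_i+r_j)·cross = 36403.3750 → first moment M = |Σ|/6 = 6067.2292
R_c = M/A = 6067.2292/536.0000 = 11.3195 mm
θ = 42° = 0.733038 rad
V = θ·R_c·A = 0.733038·11.3195·536.0000 = 4447.511 mm³

Volume = 4447.511 mm³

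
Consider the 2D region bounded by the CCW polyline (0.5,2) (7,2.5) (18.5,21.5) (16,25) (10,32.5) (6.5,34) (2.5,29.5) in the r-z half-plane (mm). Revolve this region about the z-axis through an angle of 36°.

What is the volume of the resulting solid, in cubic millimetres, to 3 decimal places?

Profile (r,z), 7 vertices: (0.5,2) (7,2.5) (18.5,21.5) (16,25) (10,32.5) (6.5,34) (2.5,29.5)
edge 0: (0.5,2)→(7,2.5)  cross = 0.5·2.5 − 7·2 = -12.7500; (r_i+r_j)·cross = 7.5·-12.7500 = -95.6250
edge 1: (7,2.5)→(18.5,21.5)  cross = 7·21.5 − 18.5·2.5 = 104.2500; (r_i+r_j)·cross = 25.5·104.2500 = 2658.3750
edge 2: (18.5,21.5)→(16,25)  cross = 18.5·25 − 16·21.5 = 118.5000; (r_i+r_j)·cross = 34.5·118.5000 = 4088.2500
edge 3: (16,25)→(10,32.5)  cross = 16·32.5 − 10·25 = 270.0000; (r_i+r_j)·cross = 26·270.0000 = 7020.0000
edge 4: (10,32.5)→(6.5,34)  cross = 10·34 − 6.5·32.5 = 128.7500; (r_i+r_j)·cross = 16.5·128.7500 = 2124.3750
edge 5: (6.5,34)→(2.5,29.5)  cross = 6.5·29.5 − 2.5·34 = 106.7500; (r_i+r_j)·cross = 9·106.7500 = 960.7500
edge 6: (2.5,29.5)→(0.5,2)  cross = 2.5·2 − 0.5·29.5 = -9.7500; (r_i+r_j)·cross = 3·-9.7500 = -29.2500
Σcross = 705.7500 → A = |Σcross|/2 = 352.8750 mm²
Σ(r_i+r_j)·cross = 16726.8750 → first moment M = |Σ|/6 = 2787.8125
R_c = M/A = 2787.8125/352.8750 = 7.9003 mm
θ = 36° = 0.628319 rad
V = θ·R_c·A = 0.628319·7.9003·352.8750 = 1751.634 mm³

Volume = 1751.634 mm³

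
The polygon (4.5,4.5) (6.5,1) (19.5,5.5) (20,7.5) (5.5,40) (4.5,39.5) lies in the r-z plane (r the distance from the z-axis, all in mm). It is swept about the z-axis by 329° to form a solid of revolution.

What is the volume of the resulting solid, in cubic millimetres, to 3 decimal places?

Volume = 19030.626 mm³

Profile (r,z), 6 vertices: (4.5,4.5) (6.5,1) (19.5,5.5) (20,7.5) (5.5,40) (4.5,39.5)
edge 0: (4.5,4.5)→(6.5,1)  cross = 4.5·1 − 6.5·4.5 = -24.7500; (r_i+r_j)·cross = 11·-24.7500 = -272.2500
edge 1: (6.5,1)→(19.5,5.5)  cross = 6.5·5.5 − 19.5·1 = 16.2500; (r_i+r_j)·cross = 26·16.2500 = 422.5000
edge 2: (19.5,5.5)→(20,7.5)  cross = 19.5·7.5 − 20·5.5 = 36.2500; (r_i+r_j)·cross = 39.5·36.2500 = 1431.8750
edge 3: (20,7.5)→(5.5,40)  cross = 20·40 − 5.5·7.5 = 758.7500; (r_i+r_j)·cross = 25.5·758.7500 = 19348.1250
edge 4: (5.5,40)→(4.5,39.5)  cross = 5.5·39.5 − 4.5·40 = 37.2500; (r_i+r_j)·cross = 10·37.2500 = 372.5000
edge 5: (4.5,39.5)→(4.5,4.5)  cross = 4.5·4.5 − 4.5·39.5 = -157.5000; (r_i+r_j)·cross = 9·-157.5000 = -1417.5000
Σcross = 666.2500 → A = |Σcross|/2 = 333.1250 mm²
Σ(r_i+r_j)·cross = 19885.2500 → first moment M = |Σ|/6 = 3314.2083
R_c = M/A = 3314.2083/333.1250 = 9.9488 mm
θ = 329° = 5.742133 rad
V = θ·R_c·A = 5.742133·9.9488·333.1250 = 19030.626 mm³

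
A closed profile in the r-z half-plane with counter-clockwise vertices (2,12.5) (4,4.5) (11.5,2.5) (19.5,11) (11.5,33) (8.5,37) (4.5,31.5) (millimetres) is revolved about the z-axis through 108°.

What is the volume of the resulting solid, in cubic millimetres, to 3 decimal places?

Profile (r,z), 7 vertices: (2,12.5) (4,4.5) (11.5,2.5) (19.5,11) (11.5,33) (8.5,37) (4.5,31.5)
edge 0: (2,12.5)→(4,4.5)  cross = 2·4.5 − 4·12.5 = -41.0000; (r_i+r_j)·cross = 6·-41.0000 = -246.0000
edge 1: (4,4.5)→(11.5,2.5)  cross = 4·2.5 − 11.5·4.5 = -41.7500; (r_i+r_j)·cross = 15.5·-41.7500 = -647.1250
edge 2: (11.5,2.5)→(19.5,11)  cross = 11.5·11 − 19.5·2.5 = 77.7500; (r_i+r_j)·cross = 31·77.7500 = 2410.2500
edge 3: (19.5,11)→(11.5,33)  cross = 19.5·33 − 11.5·11 = 517.0000; (r_i+r_j)·cross = 31·517.0000 = 16027.0000
edge 4: (11.5,33)→(8.5,37)  cross = 11.5·37 − 8.5·33 = 145.0000; (r_i+r_j)·cross = 20·145.0000 = 2900.0000
edge 5: (8.5,37)→(4.5,31.5)  cross = 8.5·31.5 − 4.5·37 = 101.2500; (r_i+r_j)·cross = 13·101.2500 = 1316.2500
edge 6: (4.5,31.5)→(2,12.5)  cross = 4.5·12.5 − 2·31.5 = -6.7500; (r_i+r_j)·cross = 6.5·-6.7500 = -43.8750
Σcross = 751.5000 → A = |Σcross|/2 = 375.7500 mm²
Σ(r_i+r_j)·cross = 21716.5000 → first moment M = |Σ|/6 = 3619.4167
R_c = M/A = 3619.4167/375.7500 = 9.6325 mm
θ = 108° = 1.884956 rad
V = θ·R_c·A = 1.884956·9.6325·375.7500 = 6822.440 mm³

Volume = 6822.440 mm³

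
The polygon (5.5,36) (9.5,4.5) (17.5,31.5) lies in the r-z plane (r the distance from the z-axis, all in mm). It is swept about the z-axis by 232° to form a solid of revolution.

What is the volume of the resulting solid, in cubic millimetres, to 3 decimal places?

Profile (r,z), 3 vertices: (5.5,36) (9.5,4.5) (17.5,31.5)
edge 0: (5.5,36)→(9.5,4.5)  cross = 5.5·4.5 − 9.5·36 = -317.2500; (r_i+r_j)·cross = 15·-317.2500 = -4758.7500
edge 1: (9.5,4.5)→(17.5,31.5)  cross = 9.5·31.5 − 17.5·4.5 = 220.5000; (r_i+r_j)·cross = 27·220.5000 = 5953.5000
edge 2: (17.5,31.5)→(5.5,36)  cross = 17.5·36 − 5.5·31.5 = 456.7500; (r_i+r_j)·cross = 23·456.7500 = 10505.2500
Σcross = 360.0000 → A = |Σcross|/2 = 180.0000 mm²
Σ(r_i+r_j)·cross = 11700.0000 → first moment M = |Σ|/6 = 1950.0000
R_c = M/A = 1950.0000/180.0000 = 10.8333 mm
θ = 232° = 4.049164 rad
V = θ·R_c·A = 4.049164·10.8333·180.0000 = 7895.870 mm³

Volume = 7895.870 mm³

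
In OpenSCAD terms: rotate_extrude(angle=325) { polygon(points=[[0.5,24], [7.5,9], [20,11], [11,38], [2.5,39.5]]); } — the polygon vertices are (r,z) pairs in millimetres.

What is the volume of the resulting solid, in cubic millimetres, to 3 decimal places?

Profile (r,z), 5 vertices: (0.5,24) (7.5,9) (20,11) (11,38) (2.5,39.5)
edge 0: (0.5,24)→(7.5,9)  cross = 0.5·9 − 7.5·24 = -175.5000; (r_i+r_j)·cross = 8·-175.5000 = -1404.0000
edge 1: (7.5,9)→(20,11)  cross = 7.5·11 − 20·9 = -97.5000; (r_i+r_j)·cross = 27.5·-97.5000 = -2681.2500
edge 2: (20,11)→(11,38)  cross = 20·38 − 11·11 = 639.0000; (r_i+r_j)·cross = 31·639.0000 = 19809.0000
edge 3: (11,38)→(2.5,39.5)  cross = 11·39.5 − 2.5·38 = 339.5000; (r_i+r_j)·cross = 13.5·339.5000 = 4583.2500
edge 4: (2.5,39.5)→(0.5,24)  cross = 2.5·24 − 0.5·39.5 = 40.2500; (r_i+r_j)·cross = 3·40.2500 = 120.7500
Σcross = 745.7500 → A = |Σcross|/2 = 372.8750 mm²
Σ(r_i+r_j)·cross = 20427.7500 → first moment M = |Σ|/6 = 3404.6250
R_c = M/A = 3404.6250/372.8750 = 9.1307 mm
θ = 325° = 5.672320 rad
V = θ·R_c·A = 5.672320·9.1307·372.8750 = 19312.123 mm³

Volume = 19312.123 mm³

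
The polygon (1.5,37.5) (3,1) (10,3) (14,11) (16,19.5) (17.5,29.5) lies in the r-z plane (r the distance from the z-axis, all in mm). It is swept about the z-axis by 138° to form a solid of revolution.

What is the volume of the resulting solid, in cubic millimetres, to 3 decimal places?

Profile (r,z), 6 vertices: (1.5,37.5) (3,1) (10,3) (14,11) (16,19.5) (17.5,29.5)
edge 0: (1.5,37.5)→(3,1)  cross = 1.5·1 − 3·37.5 = -111.0000; (r_i+r_j)·cross = 4.5·-111.0000 = -499.5000
edge 1: (3,1)→(10,3)  cross = 3·3 − 10·1 = -1.0000; (r_i+r_j)·cross = 13·-1.0000 = -13.0000
edge 2: (10,3)→(14,11)  cross = 10·11 − 14·3 = 68.0000; (r_i+r_j)·cross = 24·68.0000 = 1632.0000
edge 3: (14,11)→(16,19.5)  cross = 14·19.5 − 16·11 = 97.0000; (r_i+r_j)·cross = 30·97.0000 = 2910.0000
edge 4: (16,19.5)→(17.5,29.5)  cross = 16·29.5 − 17.5·19.5 = 130.7500; (r_i+r_j)·cross = 33.5·130.7500 = 4380.1250
edge 5: (17.5,29.5)→(1.5,37.5)  cross = 17.5·37.5 − 1.5·29.5 = 612.0000; (r_i+r_j)·cross = 19·612.0000 = 11628.0000
Σcross = 795.7500 → A = |Σcross|/2 = 397.8750 mm²
Σ(r_i+r_j)·cross = 20037.6250 → first moment M = |Σ|/6 = 3339.6042
R_c = M/A = 3339.6042/397.8750 = 8.3936 mm
θ = 138° = 2.408554 rad
V = θ·R_c·A = 2.408554·8.3936·397.8750 = 8043.618 mm³

Volume = 8043.618 mm³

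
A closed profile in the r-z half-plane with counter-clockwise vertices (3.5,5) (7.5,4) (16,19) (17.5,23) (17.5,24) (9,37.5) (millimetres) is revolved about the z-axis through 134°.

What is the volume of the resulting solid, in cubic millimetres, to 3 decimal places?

Profile (r,z), 6 vertices: (3.5,5) (7.5,4) (16,19) (17.5,23) (17.5,24) (9,37.5)
edge 0: (3.5,5)→(7.5,4)  cross = 3.5·4 − 7.5·5 = -23.5000; (r_i+r_j)·cross = 11·-23.5000 = -258.5000
edge 1: (7.5,4)→(16,19)  cross = 7.5·19 − 16·4 = 78.5000; (r_i+r_j)·cross = 23.5·78.5000 = 1844.7500
edge 2: (16,19)→(17.5,23)  cross = 16·23 − 17.5·19 = 35.5000; (r_i+r_j)·cross = 33.5·35.5000 = 1189.2500
edge 3: (17.5,23)→(17.5,24)  cross = 17.5·24 − 17.5·23 = 17.5000; (r_i+r_j)·cross = 35·17.5000 = 612.5000
edge 4: (17.5,24)→(9,37.5)  cross = 17.5·37.5 − 9·24 = 440.2500; (r_i+r_j)·cross = 26.5·440.2500 = 11666.6250
edge 5: (9,37.5)→(3.5,5)  cross = 9·5 − 3.5·37.5 = -86.2500; (r_i+r_j)·cross = 12.5·-86.2500 = -1078.1250
Σcross = 462.0000 → A = |Σcross|/2 = 231.0000 mm²
Σ(r_i+r_j)·cross = 13976.5000 → first moment M = |Σ|/6 = 2329.4167
R_c = M/A = 2329.4167/231.0000 = 10.0841 mm
θ = 134° = 2.338741 rad
V = θ·R_c·A = 2.338741·10.0841·231.0000 = 5447.903 mm³

Volume = 5447.903 mm³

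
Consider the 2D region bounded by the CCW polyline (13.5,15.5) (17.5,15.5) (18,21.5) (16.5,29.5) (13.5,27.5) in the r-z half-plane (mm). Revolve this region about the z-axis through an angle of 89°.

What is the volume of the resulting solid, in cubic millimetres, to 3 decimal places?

Volume = 1269.081 mm³

Profile (r,z), 5 vertices: (13.5,15.5) (17.5,15.5) (18,21.5) (16.5,29.5) (13.5,27.5)
edge 0: (13.5,15.5)→(17.5,15.5)  cross = 13.5·15.5 − 17.5·15.5 = -62.0000; (r_i+r_j)·cross = 31·-62.0000 = -1922.0000
edge 1: (17.5,15.5)→(18,21.5)  cross = 17.5·21.5 − 18·15.5 = 97.2500; (r_i+r_j)·cross = 35.5·97.2500 = 3452.3750
edge 2: (18,21.5)→(16.5,29.5)  cross = 18·29.5 − 16.5·21.5 = 176.2500; (r_i+r_j)·cross = 34.5·176.2500 = 6080.6250
edge 3: (16.5,29.5)→(13.5,27.5)  cross = 16.5·27.5 − 13.5·29.5 = 55.5000; (r_i+r_j)·cross = 30·55.5000 = 1665.0000
edge 4: (13.5,27.5)→(13.5,15.5)  cross = 13.5·15.5 − 13.5·27.5 = -162.0000; (r_i+r_j)·cross = 27·-162.0000 = -4374.0000
Σcross = 105.0000 → A = |Σcross|/2 = 52.5000 mm²
Σ(r_i+r_j)·cross = 4902.0000 → first moment M = |Σ|/6 = 817.0000
R_c = M/A = 817.0000/52.5000 = 15.5619 mm
θ = 89° = 1.553343 rad
V = θ·R_c·A = 1.553343·15.5619·52.5000 = 1269.081 mm³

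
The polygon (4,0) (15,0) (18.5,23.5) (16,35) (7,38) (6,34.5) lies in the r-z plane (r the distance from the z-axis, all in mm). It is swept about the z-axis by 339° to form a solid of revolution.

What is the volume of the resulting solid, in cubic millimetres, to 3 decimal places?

Volume = 27926.664 mm³

Profile (r,z), 6 vertices: (4,0) (15,0) (18.5,23.5) (16,35) (7,38) (6,34.5)
edge 0: (4,0)→(15,0)  cross = 4·0 − 15·0 = 0.0000; (r_i+r_j)·cross = 19·0.0000 = 0.0000
edge 1: (15,0)→(18.5,23.5)  cross = 15·23.5 − 18.5·0 = 352.5000; (r_i+r_j)·cross = 33.5·352.5000 = 11808.7500
edge 2: (18.5,23.5)→(16,35)  cross = 18.5·35 − 16·23.5 = 271.5000; (r_i+r_j)·cross = 34.5·271.5000 = 9366.7500
edge 3: (16,35)→(7,38)  cross = 16·38 − 7·35 = 363.0000; (r_i+r_j)·cross = 23·363.0000 = 8349.0000
edge 4: (7,38)→(6,34.5)  cross = 7·34.5 − 6·38 = 13.5000; (r_i+r_j)·cross = 13·13.5000 = 175.5000
edge 5: (6,34.5)→(4,0)  cross = 6·0 − 4·34.5 = -138.0000; (r_i+r_j)·cross = 10·-138.0000 = -1380.0000
Σcross = 862.5000 → A = |Σcross|/2 = 431.2500 mm²
Σ(r_i+r_j)·cross = 28320.0000 → first moment M = |Σ|/6 = 4720.0000
R_c = M/A = 4720.0000/431.2500 = 10.9449 mm
θ = 339° = 5.916666 rad
V = θ·R_c·A = 5.916666·10.9449·431.2500 = 27926.664 mm³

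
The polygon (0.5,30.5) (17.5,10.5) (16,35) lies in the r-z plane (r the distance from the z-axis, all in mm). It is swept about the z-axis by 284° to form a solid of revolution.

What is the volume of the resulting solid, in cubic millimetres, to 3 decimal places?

Volume = 10856.076 mm³

Profile (r,z), 3 vertices: (0.5,30.5) (17.5,10.5) (16,35)
edge 0: (0.5,30.5)→(17.5,10.5)  cross = 0.5·10.5 − 17.5·30.5 = -528.5000; (r_i+r_j)·cross = 18·-528.5000 = -9513.0000
edge 1: (17.5,10.5)→(16,35)  cross = 17.5·35 − 16·10.5 = 444.5000; (r_i+r_j)·cross = 33.5·444.5000 = 14890.7500
edge 2: (16,35)→(0.5,30.5)  cross = 16·30.5 − 0.5·35 = 470.5000; (r_i+r_j)·cross = 16.5·470.5000 = 7763.2500
Σcross = 386.5000 → A = |Σcross|/2 = 193.2500 mm²
Σ(r_i+r_j)·cross = 13141.0000 → first moment M = |Σ|/6 = 2190.1667
R_c = M/A = 2190.1667/193.2500 = 11.3333 mm
θ = 284° = 4.956735 rad
V = θ·R_c·A = 4.956735·11.3333·193.2500 = 10856.076 mm³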